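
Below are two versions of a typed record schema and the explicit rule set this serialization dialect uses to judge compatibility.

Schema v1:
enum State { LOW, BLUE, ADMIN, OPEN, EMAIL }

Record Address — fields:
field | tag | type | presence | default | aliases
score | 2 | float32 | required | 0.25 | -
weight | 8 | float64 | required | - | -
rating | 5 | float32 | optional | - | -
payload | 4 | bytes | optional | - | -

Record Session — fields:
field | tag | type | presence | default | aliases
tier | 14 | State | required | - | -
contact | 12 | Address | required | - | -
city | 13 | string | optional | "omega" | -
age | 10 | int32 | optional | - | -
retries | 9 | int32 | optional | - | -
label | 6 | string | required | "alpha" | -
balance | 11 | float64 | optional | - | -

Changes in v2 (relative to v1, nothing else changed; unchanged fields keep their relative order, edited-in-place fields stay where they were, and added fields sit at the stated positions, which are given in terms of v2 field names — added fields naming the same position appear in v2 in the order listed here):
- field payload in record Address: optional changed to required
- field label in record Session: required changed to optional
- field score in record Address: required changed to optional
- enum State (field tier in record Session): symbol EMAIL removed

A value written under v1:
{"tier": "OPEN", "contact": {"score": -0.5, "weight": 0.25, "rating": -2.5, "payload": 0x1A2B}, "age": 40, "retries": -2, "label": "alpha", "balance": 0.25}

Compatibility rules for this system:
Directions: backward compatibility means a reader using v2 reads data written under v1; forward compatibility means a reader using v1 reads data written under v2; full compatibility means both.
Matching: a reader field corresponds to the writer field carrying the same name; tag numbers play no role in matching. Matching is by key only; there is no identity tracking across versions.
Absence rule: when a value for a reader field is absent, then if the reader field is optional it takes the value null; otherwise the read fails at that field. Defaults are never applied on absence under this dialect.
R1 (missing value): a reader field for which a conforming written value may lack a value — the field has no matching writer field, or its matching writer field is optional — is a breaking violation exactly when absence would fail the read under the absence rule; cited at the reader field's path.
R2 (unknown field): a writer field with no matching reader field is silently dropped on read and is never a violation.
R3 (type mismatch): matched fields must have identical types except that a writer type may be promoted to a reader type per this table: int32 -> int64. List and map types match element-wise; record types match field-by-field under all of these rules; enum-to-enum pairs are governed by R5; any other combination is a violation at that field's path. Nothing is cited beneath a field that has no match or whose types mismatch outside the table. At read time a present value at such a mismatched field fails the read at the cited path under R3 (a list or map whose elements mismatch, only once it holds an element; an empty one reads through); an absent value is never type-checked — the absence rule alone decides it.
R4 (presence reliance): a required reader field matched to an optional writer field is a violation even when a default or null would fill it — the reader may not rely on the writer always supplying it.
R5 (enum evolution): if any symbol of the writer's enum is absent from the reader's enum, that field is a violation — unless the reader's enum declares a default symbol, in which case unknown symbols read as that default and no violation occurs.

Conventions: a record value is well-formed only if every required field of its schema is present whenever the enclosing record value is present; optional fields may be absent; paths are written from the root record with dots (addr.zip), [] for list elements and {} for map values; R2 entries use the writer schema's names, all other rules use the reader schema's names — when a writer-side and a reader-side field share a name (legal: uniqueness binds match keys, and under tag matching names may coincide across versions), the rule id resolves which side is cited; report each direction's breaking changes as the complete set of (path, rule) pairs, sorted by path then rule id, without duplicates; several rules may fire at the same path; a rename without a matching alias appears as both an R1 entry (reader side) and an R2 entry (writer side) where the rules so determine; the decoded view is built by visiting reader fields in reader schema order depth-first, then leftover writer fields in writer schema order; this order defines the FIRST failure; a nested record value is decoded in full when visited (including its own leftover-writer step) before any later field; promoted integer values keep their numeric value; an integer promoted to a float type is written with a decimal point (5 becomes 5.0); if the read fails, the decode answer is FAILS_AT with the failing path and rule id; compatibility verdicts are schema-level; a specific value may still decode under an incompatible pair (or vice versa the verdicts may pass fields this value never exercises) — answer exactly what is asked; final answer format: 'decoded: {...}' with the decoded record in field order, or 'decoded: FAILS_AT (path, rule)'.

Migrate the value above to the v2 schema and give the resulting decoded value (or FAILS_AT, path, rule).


in Session below, arrows point writer -> reader
migrating the Session value to v2:
  tier := "OPEN"
  contact.score := -0.5
  contact.weight := 0.25
  contact.rating := -2.5
  contact.payload := 0x1A2B
  city := null (missing; optional => null)
  age := 40
  retries := -2
  label := "alpha"
  balance := 0.25
  => decoded: {"tier": "OPEN", "contact": {"score": -0.5, "weight": 0.25, "rating": -2.5, "payload": 0x1A2B}, "city": null, "age": 40, "retries": -2, "label": "alpha", "balance": 0.25}
remaining Session differences; none change what is asked:
  field payload in record Address: optional changed to required -> affects the rule determinations only; this particular Session value decodes identically
  field label in record Session: required changed to optional -> affects the rule determinations only; this particular Session value decodes identically
  field score in record Address: required changed to optional -> affects the rule determinations only; this particular Session value decodes identically
  enum State (field tier in record Session): symbol EMAIL removed -> affects the rule determinations only; this particular Session value decodes identically

decoded: {"tier": "OPEN", "contact": {"score": -0.5, "weight": 0.25, "rating": -2.5, "payload": 0x1A2B}, "city": null, "age": 40, "retries": -2, "label": "alpha", "balance": 0.25}


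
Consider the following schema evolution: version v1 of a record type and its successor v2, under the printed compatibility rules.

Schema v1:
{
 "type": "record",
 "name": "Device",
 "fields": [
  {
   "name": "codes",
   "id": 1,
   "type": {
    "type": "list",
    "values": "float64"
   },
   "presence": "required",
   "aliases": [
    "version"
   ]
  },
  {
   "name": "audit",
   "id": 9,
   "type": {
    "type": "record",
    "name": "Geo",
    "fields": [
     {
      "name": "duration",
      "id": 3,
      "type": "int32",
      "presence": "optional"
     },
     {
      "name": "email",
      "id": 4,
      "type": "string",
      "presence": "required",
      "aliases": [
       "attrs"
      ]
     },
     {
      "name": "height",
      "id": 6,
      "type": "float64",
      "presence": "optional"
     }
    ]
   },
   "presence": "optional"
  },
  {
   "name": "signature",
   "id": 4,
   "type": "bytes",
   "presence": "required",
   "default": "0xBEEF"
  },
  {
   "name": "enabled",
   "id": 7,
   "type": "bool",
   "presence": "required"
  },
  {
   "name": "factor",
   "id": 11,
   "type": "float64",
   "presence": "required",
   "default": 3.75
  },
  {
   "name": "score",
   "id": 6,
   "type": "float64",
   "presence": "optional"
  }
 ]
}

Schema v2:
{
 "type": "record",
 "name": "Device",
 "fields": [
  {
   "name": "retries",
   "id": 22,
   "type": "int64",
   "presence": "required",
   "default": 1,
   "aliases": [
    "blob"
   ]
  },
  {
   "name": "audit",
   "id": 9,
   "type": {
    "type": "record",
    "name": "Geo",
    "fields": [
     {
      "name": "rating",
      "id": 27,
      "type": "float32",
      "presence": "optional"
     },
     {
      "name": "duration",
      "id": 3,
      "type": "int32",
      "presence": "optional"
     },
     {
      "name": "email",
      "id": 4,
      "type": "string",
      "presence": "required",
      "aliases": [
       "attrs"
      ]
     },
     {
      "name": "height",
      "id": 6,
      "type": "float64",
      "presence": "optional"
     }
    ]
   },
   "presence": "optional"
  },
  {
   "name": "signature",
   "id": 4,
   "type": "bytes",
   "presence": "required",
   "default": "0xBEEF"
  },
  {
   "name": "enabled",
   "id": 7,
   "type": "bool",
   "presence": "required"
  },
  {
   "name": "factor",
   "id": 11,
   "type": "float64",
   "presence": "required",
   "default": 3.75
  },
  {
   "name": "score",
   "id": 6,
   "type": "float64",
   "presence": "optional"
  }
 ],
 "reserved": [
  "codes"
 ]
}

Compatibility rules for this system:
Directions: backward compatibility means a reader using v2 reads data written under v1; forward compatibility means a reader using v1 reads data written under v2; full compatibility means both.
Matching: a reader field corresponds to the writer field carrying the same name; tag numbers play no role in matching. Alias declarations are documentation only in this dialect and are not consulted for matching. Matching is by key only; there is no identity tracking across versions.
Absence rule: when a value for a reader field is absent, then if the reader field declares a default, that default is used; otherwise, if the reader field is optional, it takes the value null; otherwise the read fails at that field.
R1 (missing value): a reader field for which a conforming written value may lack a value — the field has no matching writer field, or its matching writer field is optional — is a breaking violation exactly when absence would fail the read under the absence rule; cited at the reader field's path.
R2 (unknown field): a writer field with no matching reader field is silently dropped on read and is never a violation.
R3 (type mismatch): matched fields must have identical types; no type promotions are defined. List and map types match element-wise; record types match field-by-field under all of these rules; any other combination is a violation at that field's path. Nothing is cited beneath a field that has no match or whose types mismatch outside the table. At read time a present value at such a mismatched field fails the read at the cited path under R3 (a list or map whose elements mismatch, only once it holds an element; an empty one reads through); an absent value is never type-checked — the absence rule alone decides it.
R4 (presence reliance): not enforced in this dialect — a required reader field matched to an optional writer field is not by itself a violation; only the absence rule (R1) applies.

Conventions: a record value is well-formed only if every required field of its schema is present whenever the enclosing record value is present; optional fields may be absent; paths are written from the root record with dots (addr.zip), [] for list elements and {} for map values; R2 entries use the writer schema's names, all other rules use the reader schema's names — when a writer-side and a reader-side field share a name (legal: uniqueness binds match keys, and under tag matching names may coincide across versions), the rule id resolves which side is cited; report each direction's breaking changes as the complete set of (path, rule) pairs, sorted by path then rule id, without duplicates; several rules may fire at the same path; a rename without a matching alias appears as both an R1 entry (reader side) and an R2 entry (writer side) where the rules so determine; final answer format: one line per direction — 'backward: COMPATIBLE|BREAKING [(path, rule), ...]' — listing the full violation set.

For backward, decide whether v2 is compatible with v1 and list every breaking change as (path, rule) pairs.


each type pair in Device: writer, then reader
checking backward for Device: reader v2 against writer v1:
  retries has no writer counterpart
  Geo -> Geo, writer optional: audit aligns to audit
  bytes -> bytes, writer required: signature aligns to signature
  bool -> bool, writer required: enabled aligns to enabled
  float64 -> float64, writer required: factor aligns to factor
  float64 -> float64, writer optional: score aligns to score
  leftover writer field: codes
  audit.rating has no writer counterpart
  int32 -> int32, writer optional: audit.duration aligns to audit.duration
  string -> string, writer required: audit.email aligns to audit.email
  float64 -> float64, writer optional: audit.height aligns to audit.height
  => backward verdict for Device: COMPATIBLE, no violations
diffs on Device not affecting the asked answer:
  removed field codes from record Device (its key "codes" joins the reserved list) -> its effect on Device is confined to the forward direction, not asked
  added field rating to record Geo: optional float32, tag 27 (in v2 it sits immediately before duration) -> no rule fires on it in Device's dialect; the asked verdict holds
  added field retries to record Device: required int64, tag 22, default 1 (in v2 it sits immediately before audit) -> no rule fires on it in Device's dialect; the asked verdict holds

backward: COMPATIBLE []


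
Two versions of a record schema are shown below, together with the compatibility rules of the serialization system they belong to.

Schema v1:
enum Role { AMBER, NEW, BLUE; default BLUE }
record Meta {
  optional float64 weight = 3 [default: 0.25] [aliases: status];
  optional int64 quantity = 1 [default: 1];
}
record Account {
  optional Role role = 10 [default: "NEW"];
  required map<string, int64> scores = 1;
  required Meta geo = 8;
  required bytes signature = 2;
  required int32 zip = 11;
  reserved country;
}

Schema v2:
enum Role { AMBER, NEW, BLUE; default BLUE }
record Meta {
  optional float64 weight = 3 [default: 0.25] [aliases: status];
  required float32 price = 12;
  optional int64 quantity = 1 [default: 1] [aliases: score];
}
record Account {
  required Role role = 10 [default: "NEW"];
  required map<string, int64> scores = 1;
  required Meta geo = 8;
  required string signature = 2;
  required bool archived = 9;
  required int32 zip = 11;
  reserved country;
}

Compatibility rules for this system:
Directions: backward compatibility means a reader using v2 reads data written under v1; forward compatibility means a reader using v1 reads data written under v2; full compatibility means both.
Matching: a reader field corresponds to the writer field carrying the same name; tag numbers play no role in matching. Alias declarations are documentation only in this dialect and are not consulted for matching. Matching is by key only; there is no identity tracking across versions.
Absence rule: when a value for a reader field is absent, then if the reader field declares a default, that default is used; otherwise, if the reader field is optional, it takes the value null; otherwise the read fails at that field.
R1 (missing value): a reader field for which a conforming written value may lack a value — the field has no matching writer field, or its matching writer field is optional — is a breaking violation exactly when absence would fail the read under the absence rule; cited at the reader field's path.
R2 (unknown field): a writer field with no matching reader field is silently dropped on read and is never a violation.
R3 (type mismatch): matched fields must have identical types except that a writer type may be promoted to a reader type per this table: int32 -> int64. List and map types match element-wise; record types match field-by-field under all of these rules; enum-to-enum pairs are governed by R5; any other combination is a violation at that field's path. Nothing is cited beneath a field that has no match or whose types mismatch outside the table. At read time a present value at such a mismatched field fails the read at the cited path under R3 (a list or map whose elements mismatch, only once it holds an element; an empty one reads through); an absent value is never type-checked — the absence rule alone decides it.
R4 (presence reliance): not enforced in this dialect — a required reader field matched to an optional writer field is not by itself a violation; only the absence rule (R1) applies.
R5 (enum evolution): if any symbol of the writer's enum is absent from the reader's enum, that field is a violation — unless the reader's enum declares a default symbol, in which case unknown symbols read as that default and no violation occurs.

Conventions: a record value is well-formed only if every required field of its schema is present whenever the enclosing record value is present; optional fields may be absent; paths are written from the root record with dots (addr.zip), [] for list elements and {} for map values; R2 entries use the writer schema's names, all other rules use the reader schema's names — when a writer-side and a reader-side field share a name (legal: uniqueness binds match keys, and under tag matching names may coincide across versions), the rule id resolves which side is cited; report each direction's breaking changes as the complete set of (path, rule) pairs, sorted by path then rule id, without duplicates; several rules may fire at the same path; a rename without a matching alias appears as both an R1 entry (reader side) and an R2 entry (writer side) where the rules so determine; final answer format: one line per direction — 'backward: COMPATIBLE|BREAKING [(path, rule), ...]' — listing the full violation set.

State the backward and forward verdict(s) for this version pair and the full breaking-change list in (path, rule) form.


in Account below, arrows point writer -> reader
backward on Account — v2 reading data written by v1:
  role <- role (Role -> Role, writer optional)
  scores <- scores (map<string, int64> -> map<string, int64>, writer required)
  geo <- geo (Meta -> Meta, writer required)
  signature <- signature (bytes -> string, writer required)
  archived has no writer counterpart
  zip <- zip (int32 -> int32, writer required)
  geo.weight <- geo.weight (float64 -> float64, writer optional)
  geo.price has no writer counterpart
  geo.quantity <- geo.quantity (int64 -> int64, writer optional)
  rule R1 violated at archived
  rule R1 violated at geo.price
  rule R3 violated at signature
  backward on Account therefore BREAKING (3)
forward on Account — v1 reading data written by v2:
  role <- role (Role -> Role, writer required)
  scores <- scores (map<string, int64> -> map<string, int64>, writer required)
  geo <- geo (Meta -> Meta, writer required)
  signature <- signature (string -> bytes, writer required)
  zip <- zip (int32 -> int32, writer required)
  writer archived: unknown to reader
  geo.weight <- geo.weight (float64 -> float64, writer optional)
  geo.quantity <- geo.quantity (int64 -> int64, writer optional)
  writer geo.price: unknown to reader
  rule R3 violated at signature
  forward on Account therefore BREAKING (1)

backward: BREAKING [(archived, R1), (geo.price, R1), (signature, R3)]; forward: BREAKING [(signature, R3)]


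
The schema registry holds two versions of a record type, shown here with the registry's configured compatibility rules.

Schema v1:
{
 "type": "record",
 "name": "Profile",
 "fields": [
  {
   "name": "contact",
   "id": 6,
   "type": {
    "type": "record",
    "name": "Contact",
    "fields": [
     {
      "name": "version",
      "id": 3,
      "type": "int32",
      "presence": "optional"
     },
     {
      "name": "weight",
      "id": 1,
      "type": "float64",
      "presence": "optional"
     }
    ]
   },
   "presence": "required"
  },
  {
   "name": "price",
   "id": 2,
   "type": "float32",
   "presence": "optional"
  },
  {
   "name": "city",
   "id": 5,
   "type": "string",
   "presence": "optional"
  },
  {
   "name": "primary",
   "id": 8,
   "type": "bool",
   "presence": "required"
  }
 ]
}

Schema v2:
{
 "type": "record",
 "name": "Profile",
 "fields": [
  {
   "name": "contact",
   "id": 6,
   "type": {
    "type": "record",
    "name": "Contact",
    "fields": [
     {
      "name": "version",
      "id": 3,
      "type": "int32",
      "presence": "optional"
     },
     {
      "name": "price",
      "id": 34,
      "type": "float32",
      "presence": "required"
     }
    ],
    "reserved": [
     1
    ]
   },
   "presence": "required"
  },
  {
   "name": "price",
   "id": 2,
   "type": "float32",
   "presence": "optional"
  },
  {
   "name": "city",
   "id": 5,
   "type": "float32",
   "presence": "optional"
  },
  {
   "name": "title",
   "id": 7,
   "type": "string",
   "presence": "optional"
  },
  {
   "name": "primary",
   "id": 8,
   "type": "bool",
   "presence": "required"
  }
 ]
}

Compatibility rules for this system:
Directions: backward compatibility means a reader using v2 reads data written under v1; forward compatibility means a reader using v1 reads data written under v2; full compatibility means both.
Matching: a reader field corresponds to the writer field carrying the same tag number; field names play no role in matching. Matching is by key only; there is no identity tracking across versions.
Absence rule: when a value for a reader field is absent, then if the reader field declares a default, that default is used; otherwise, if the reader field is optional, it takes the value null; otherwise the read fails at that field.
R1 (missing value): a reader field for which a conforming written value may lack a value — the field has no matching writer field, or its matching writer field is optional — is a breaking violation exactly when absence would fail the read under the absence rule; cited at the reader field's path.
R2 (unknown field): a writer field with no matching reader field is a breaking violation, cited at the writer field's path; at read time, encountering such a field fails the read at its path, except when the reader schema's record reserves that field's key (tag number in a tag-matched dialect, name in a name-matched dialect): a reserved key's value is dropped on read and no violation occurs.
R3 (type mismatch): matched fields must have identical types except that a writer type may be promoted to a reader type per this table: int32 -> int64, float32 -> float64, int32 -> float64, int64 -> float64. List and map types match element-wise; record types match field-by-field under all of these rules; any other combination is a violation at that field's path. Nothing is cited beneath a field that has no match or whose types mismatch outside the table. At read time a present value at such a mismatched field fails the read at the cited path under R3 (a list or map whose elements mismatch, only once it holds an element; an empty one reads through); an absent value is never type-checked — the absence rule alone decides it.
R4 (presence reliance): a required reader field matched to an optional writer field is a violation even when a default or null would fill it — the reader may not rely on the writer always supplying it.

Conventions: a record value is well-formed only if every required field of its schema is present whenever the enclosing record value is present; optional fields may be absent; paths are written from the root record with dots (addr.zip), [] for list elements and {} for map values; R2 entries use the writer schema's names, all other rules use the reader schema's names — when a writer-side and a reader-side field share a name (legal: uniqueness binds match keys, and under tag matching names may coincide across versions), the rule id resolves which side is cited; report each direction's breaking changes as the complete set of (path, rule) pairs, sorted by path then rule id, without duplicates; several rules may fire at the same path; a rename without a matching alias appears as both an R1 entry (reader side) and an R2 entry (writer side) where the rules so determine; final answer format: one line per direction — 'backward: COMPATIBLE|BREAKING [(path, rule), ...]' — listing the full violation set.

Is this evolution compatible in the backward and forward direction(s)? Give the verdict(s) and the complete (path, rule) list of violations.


backward: BREAKING [(city, R3), (contact.price, R1)]; forward: BREAKING [(city, R3), (contact.price, R2), (title, R2)]

arrows below run writer -> reader for Profile
backward analysis of Profile with v2 as reader and v1 as writer:
  contact: Contact -> Contact, writer required; from contact
  price: float32 -> float32, writer optional; from price
  city: string -> float32, writer optional; from city
  title: no writer-side match
  primary: bool -> bool, writer required; from primary
  contact.version: int32 -> int32, writer optional; from contact.version
  contact.price: no writer-side match
  leftover writer field: contact.weight
  R3 fires at city
  R1 fires at contact.price
  => backward verdict for Profile: BREAKING, 2 violation(s)
forward analysis of Profile with v1 as reader and v2 as writer:
  contact: Contact -> Contact, writer required; from contact
  price: float32 -> float32, writer optional; from price
  city: float32 -> string, writer optional; from city
  primary: bool -> bool, writer required; from primary
  leftover writer field: title
  contact.version: int32 -> int32, writer optional; from contact.version
  contact.weight: no writer-side match
  leftover writer field: contact.price
  R3 fires at city
  R2 fires at contact.price
  R2 fires at title
  => forward verdict for Profile: BREAKING, 3 violation(s)


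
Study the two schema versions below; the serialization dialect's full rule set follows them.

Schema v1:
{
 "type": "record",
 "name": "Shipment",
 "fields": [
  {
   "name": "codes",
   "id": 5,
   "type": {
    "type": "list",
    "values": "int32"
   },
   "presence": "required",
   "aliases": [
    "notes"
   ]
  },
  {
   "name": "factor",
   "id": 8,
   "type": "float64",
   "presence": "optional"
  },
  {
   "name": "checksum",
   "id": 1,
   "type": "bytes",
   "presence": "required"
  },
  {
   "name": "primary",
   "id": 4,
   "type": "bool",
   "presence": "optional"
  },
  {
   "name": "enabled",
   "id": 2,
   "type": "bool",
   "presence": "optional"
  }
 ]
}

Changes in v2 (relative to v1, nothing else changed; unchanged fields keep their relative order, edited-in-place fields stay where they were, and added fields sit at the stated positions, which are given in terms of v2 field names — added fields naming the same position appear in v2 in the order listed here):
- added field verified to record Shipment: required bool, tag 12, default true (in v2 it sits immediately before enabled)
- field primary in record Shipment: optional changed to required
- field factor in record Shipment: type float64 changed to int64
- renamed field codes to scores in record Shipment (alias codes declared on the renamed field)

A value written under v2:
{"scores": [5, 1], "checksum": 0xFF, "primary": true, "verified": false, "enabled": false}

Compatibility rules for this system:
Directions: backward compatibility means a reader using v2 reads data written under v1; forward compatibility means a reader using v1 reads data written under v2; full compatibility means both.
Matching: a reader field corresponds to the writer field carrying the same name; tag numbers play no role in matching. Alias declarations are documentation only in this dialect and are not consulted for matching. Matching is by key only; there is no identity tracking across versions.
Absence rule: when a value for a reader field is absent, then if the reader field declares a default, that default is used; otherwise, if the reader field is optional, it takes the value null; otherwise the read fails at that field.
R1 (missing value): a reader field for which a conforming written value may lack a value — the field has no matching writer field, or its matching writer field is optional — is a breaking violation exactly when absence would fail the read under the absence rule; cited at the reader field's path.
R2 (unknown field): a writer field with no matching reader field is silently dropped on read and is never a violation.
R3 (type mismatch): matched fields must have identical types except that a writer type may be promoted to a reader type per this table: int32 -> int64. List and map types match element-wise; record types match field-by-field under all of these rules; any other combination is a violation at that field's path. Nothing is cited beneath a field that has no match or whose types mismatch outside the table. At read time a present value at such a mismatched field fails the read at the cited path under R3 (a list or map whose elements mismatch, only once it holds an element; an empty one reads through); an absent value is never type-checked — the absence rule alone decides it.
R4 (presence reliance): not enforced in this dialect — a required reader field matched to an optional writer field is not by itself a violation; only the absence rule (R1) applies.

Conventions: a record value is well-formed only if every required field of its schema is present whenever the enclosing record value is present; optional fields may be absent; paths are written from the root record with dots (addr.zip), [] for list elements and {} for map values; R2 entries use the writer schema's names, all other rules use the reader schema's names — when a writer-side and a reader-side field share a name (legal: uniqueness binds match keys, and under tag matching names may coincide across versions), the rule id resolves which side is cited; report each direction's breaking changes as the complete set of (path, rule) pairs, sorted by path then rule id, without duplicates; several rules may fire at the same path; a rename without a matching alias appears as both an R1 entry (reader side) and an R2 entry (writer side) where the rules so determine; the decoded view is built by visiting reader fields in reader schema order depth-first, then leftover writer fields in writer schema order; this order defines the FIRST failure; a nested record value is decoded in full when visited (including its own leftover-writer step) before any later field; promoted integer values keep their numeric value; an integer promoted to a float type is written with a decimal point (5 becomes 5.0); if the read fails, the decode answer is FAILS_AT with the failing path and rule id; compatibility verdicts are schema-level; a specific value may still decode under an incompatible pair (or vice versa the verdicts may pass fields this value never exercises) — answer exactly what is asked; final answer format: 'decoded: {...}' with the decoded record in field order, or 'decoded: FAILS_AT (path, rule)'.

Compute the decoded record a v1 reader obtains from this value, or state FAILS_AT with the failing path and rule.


decoded: FAILS_AT (codes, R1)

the writer's type comes first in each Shipment pair
migrating the Shipment value to v1:
  read fails at codes under R1 (no fill)
  => FAILS_AT (codes, R1)
the rest of the Shipment diff is inert for this question:
  added field verified to record Shipment: required bool, tag 12, default true (in v2 it sits immediately before enabled) -> fires no rule on Shipment under this dialect and leaves the result unchanged
  field primary in record Shipment: optional changed to required -> a verdict-level change on Shipment — the shown value reads the same
  field factor in record Shipment: type float64 changed to int64 -> a verdict-level change on Shipment — the shown value reads the same


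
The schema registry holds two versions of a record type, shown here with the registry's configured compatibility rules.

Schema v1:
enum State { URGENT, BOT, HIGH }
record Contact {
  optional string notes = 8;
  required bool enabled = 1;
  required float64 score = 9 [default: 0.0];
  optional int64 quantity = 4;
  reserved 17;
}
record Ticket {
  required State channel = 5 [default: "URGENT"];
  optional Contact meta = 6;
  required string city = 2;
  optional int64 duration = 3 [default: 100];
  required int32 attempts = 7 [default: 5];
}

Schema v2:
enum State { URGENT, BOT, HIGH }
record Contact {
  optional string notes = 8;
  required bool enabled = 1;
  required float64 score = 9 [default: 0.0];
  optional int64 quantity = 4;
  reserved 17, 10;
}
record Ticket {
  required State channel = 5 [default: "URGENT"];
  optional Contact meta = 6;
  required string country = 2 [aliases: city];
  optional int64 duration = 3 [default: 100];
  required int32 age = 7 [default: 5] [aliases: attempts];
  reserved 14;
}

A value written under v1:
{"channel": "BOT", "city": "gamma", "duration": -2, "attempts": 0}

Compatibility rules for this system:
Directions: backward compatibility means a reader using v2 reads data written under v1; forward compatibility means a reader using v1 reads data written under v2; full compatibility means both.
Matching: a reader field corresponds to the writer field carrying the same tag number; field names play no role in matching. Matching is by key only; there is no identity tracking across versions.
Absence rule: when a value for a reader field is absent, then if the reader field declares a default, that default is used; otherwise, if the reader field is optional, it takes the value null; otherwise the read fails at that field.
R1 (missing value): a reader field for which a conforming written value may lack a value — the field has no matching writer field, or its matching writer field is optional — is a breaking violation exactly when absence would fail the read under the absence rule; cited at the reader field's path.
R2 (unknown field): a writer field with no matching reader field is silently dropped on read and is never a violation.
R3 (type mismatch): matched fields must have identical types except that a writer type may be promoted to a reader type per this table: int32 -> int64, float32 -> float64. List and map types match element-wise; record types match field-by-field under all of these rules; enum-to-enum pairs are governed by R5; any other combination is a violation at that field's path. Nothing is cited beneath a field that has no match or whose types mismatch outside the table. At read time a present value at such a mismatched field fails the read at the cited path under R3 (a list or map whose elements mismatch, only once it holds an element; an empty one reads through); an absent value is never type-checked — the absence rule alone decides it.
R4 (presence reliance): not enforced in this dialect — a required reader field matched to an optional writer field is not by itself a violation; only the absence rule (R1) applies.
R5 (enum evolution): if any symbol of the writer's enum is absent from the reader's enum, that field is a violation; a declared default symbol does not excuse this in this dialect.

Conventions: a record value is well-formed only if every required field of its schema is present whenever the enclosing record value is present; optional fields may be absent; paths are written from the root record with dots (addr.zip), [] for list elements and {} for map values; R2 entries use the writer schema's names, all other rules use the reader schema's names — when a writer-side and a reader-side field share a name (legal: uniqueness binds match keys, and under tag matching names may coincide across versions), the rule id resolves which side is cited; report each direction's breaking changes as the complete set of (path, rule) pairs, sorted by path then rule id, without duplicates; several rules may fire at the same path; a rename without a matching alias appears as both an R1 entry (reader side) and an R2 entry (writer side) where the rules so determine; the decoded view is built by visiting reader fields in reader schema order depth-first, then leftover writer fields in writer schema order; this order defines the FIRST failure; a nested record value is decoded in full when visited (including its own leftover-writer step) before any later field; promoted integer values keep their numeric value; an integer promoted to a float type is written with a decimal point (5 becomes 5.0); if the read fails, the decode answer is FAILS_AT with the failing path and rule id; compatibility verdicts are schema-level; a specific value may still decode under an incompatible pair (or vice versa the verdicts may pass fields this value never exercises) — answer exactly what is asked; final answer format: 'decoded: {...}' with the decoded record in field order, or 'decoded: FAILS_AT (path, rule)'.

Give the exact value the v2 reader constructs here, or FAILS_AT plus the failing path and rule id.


the writer's type comes first in each Ticket pair
migrating the Ticket value to v2:
  channel := "BOT"
  meta := null (not supplied -> null)
  country := "gamma" (from writer city)
  duration := -2
  age := 0 (from writer attempts)
  => decoded: {"channel": "BOT", "meta": null, "country": "gamma", "duration": -2, "age": 0}

decoded: {"channel": "BOT", "meta": null, "country": "gamma", "duration": -2, "age": 0}


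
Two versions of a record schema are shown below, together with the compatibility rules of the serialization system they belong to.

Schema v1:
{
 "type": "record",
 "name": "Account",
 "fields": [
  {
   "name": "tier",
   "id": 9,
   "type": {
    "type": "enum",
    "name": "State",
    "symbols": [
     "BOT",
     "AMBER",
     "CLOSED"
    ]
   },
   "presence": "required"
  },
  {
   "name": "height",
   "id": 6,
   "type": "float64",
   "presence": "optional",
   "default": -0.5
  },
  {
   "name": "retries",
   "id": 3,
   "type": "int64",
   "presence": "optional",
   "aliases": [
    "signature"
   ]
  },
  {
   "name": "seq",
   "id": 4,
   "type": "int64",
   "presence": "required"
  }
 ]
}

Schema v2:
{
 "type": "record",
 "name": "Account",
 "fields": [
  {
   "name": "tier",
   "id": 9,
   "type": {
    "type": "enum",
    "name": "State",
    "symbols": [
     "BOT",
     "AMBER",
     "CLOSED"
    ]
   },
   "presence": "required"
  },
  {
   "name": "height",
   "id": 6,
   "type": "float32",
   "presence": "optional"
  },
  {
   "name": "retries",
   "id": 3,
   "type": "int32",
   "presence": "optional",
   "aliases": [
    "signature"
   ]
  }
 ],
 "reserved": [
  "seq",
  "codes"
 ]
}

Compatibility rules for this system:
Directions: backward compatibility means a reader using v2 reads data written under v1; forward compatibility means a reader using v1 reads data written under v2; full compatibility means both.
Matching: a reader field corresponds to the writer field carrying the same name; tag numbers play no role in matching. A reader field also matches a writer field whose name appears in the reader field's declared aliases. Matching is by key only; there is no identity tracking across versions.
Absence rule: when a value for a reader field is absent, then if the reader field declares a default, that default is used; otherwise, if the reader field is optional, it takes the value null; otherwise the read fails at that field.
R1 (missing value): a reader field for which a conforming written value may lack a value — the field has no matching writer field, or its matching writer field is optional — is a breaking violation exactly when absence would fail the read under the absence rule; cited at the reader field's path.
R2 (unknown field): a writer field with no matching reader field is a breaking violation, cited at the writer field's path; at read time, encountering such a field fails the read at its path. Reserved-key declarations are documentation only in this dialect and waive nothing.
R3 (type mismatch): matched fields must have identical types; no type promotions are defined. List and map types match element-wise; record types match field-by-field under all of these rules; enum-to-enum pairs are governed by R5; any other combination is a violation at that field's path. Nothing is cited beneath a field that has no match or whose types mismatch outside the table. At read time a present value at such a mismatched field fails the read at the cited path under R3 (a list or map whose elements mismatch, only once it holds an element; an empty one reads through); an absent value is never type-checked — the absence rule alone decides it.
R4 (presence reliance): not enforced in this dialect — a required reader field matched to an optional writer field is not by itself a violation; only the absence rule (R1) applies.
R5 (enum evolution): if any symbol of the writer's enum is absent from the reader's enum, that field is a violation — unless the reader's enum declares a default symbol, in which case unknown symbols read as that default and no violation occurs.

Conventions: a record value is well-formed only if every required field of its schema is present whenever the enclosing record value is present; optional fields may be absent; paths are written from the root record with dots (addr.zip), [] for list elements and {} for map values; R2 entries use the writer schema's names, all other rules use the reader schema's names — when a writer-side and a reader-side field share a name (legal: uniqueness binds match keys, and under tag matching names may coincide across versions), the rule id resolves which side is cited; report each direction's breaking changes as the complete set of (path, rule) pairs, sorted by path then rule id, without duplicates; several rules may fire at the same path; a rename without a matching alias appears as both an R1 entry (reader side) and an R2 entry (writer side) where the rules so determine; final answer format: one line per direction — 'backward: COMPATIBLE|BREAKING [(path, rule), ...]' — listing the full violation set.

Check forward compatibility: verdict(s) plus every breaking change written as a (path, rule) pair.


forward: BREAKING [(height, R3), (retries, R3), (seq, R1)]

each type pair in Account: writer, then reader
forward pass over Account, reader schema v1, writer schema v2:
  State -> State, writer required: tier aligns to tier
  float32 -> float64, writer optional: height aligns to height
  int32 -> int64, writer optional: retries aligns to retries
  seq has no writer counterpart
  violation R3 at height
  violation R3 at retries
  violation R1 at seq
  => forward verdict for Account: BREAKING, 3 violation(s)
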